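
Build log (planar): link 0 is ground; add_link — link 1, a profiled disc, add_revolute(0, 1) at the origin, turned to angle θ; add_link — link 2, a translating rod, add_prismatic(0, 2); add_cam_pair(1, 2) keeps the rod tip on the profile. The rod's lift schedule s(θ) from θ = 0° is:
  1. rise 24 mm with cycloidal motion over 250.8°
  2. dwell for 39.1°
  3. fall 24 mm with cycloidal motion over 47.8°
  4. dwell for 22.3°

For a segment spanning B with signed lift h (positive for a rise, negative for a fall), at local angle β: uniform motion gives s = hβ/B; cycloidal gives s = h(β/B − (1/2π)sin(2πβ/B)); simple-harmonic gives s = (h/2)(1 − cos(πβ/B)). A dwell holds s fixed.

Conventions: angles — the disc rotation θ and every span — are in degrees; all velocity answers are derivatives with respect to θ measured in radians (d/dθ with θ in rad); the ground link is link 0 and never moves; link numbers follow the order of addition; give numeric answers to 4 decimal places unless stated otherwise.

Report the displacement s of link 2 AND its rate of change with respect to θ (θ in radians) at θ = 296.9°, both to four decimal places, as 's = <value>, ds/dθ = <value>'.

seg 1 [0°–250.8°] cycloidal, h=24: full span → s += 24 → s = 24.0000
seg 2 [250.8°–289.9°] dwell: s stays 24.0000
seg 3 [289.9°–337.7°] cycloidal, h=-24: θ=296.9° here. β=7, B=47.8. -24·(0.1464 − sin(2π·0.1464)/(2π)) = -0.4754 → s = 23.5246
velocity in seg [289.9°–337.7°] (cycloidal), θ in radians: β = 7° = 0.1222 rad, B = 47.8° = 0.8343 rad; ds/dθ = (h/B)(1 − cos(2πβ/B)) = ((-24)/0.8343)(1 − cos(2π·0.1464)) = -11.342685 mm/rad

s = 23.5246, ds/dθ = -11.3427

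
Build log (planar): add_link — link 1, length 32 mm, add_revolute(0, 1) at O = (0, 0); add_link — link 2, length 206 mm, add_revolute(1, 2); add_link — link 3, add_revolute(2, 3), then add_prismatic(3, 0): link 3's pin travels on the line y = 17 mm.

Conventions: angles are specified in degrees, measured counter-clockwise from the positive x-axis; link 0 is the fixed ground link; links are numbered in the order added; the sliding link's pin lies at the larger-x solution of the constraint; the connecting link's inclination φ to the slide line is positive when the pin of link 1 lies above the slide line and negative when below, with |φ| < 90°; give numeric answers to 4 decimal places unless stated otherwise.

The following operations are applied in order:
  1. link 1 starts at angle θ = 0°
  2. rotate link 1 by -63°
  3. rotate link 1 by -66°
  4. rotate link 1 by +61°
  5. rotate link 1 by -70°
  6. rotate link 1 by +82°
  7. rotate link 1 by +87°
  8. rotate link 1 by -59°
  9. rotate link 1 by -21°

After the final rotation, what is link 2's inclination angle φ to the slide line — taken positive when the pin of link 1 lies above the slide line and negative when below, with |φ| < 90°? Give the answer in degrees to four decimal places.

geometry: r = 32 mm, L = 206 mm, e = 17 mm; θ starts at 0°
rotate link 1 by -63°: θ ← 0° -63° = -63°
rotate link 1 by -66°: θ ← -63° -66° = -129°
rotate link 1 by +61°: θ ← -129° +61° = -68°
rotate link 1 by -70°: θ ← -68° -70° = -138°
rotate link 1 by +82°: θ ← -138° +82° = -56°
rotate link 1 by +87°: θ ← -56° +87° = 31°
rotate link 1 by -59°: θ ← 31° -59° = -28°
rotate link 1 by -21°: θ ← -28° -21° = -49°
h = r sin θ − e = -24.150707 − 17 = -41.150707
sin φ = h / L = -41.150707 / 206 = -0.19976071
φ = arcsin(-0.19976071) = -11.522966°

-11.5230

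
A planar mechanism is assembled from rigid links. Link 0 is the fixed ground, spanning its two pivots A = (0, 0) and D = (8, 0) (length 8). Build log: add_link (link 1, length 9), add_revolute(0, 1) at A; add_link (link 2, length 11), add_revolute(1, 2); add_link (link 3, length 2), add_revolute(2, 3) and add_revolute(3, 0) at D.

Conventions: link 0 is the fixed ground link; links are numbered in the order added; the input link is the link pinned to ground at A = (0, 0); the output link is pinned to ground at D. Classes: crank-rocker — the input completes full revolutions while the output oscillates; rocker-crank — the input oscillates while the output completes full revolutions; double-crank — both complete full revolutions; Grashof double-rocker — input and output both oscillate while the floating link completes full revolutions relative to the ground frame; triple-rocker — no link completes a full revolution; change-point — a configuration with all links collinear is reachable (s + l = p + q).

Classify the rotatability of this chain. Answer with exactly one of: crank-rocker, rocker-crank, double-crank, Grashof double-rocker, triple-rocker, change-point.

lengths: ground=8, input=9, coupler=11, output=2
sorted: s=2 (shortest), l=11 (longest), p+q=17
s + l = 13 vs p + q = 17
s + l < p + q (Grashof) with shortest = output link → rocker-crank

rocker-crank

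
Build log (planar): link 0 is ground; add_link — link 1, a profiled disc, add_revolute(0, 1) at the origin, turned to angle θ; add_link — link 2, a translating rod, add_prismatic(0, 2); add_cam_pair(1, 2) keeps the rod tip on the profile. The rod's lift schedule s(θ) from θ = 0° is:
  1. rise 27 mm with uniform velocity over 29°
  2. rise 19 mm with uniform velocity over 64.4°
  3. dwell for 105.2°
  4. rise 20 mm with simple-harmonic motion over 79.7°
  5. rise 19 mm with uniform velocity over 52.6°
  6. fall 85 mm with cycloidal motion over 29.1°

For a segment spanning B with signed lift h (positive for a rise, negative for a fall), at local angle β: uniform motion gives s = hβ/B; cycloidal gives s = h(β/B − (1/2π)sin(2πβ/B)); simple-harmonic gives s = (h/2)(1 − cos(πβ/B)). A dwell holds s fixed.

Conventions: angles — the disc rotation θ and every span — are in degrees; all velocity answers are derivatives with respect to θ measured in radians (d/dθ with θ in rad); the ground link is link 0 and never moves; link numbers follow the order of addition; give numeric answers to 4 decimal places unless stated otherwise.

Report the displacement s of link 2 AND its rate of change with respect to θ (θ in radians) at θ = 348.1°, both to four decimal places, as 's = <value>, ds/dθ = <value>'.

seg 1 [0°–29°] uniform, h=27: full span → s += 27 → s = 27.0000
seg 2 [29°–93.4°] uniform, h=19: full span → s += 19 → s = 46.0000
seg 3 [93.4°–198.6°] dwell: s stays 46.0000
seg 4 [198.6°–278.3°] simple-harmonic, h=20: full span → s += 20 → s = 66.0000
seg 5 [278.3°–330.9°] uniform, h=19: full span → s += 19 → s = 85.0000
seg 6 [330.9°–360°] cycloidal, h=-85: θ=348.1° here. β=17.2, B=29.1. -85·(0.5911 − sin(2π·0.5911)/(2π)) = -57.5656 → s = 27.4344
velocity in seg [330.9°–360°] (cycloidal), θ in radians: β = 17.2° = 0.3002 rad, B = 29.1° = 0.5079 rad; ds/dθ = (h/B)(1 − cos(2πβ/B)) = ((-85)/0.5079)(1 − cos(2π·0.5911)) = -308.061123 mm/rad

s = 27.4344, ds/dθ = -308.0611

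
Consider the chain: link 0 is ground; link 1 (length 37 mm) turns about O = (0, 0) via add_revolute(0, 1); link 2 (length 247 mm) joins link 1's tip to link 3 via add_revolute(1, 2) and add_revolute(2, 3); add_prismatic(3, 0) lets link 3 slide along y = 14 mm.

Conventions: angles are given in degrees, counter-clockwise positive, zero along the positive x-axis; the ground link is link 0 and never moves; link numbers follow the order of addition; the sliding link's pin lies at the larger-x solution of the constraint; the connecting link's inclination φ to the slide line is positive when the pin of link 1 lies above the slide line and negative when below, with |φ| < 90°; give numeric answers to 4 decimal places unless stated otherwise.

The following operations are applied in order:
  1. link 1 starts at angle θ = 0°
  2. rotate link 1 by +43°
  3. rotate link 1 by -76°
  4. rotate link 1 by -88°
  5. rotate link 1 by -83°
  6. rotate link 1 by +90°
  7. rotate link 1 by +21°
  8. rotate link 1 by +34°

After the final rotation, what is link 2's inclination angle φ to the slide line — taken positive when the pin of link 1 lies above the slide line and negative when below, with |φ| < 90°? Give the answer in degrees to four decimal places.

geometry: r = 37 mm, L = 247 mm, e = 14 mm; θ starts at 0°
rotate link 1 by +43°: θ ← 0° +43° = 43°
rotate link 1 by -76°: θ ← 43° -76° = -33°
rotate link 1 by -88°: θ ← -33° -88° = -121°
rotate link 1 by -83°: θ ← -121° -83° = -204°
rotate link 1 by +90°: θ ← -204° +90° = -114°
rotate link 1 by +21°: θ ← -114° +21° = -93°
rotate link 1 by +34°: θ ← -93° +34° = -59°
h = r sin θ − e = -31.715190 − 14 = -45.715190
sin φ = h / L = -45.715190 / 247 = -0.18508174
φ = arcsin(-0.18508174) = -10.665898°

-10.6659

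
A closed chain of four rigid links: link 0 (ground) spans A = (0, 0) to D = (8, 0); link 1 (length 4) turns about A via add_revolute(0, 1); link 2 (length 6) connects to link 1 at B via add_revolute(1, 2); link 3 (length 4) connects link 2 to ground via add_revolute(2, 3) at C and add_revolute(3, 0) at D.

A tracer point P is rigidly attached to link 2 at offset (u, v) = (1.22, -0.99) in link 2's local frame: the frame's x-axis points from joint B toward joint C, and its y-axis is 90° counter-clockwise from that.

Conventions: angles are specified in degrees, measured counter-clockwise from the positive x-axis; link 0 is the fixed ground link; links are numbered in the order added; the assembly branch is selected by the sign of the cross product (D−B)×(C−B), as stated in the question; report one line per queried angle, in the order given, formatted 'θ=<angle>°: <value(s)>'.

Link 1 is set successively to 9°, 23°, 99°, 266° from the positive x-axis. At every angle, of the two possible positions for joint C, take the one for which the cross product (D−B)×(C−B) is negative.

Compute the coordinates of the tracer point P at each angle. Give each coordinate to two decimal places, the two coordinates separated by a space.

A=(0,0), D=(8.00,0)
θ=9°: B = A + 4.00·(cos9°, sin9°) = (3.9508, 0.6257)
θ=9°: |BD| = 4.0973
θ=9°: circle(B,6.00) ∩ circle(D,4.00): a=4.4893, h=3.9807
θ=9°:   candidates: C₊=(8.9953,3.8742) cross=16.310; C₋=(7.7794,-3.9939) cross=-16.310
θ=9°:   branch - wants cross < 0 → take C=(7.7794,-3.9939) (cross=-16.310)
θ=9°: ex = (C−B)/|BC| = (0.6381,-0.7699); ey = (0.7699,0.6381)
θ=9°: P = B + 1.22·ex + -0.99·ey = (3.9670,-0.9453)
θ=23°: B = A + 4.00·(cos23°, sin23°) = (3.6820, 1.5629)
θ=23°: |BD| = 4.5921
θ=23°: circle(B,6.00) ∩ circle(D,4.00): a=4.4737, h=3.9982
θ=23°:   candidates: C₊=(9.2494,3.7999) cross=18.360; C₋=(6.5278,-3.7192) cross=-18.360
θ=23°:   branch - wants cross < 0 → take C=(6.5278,-3.7192) (cross=-18.360)
θ=23°: ex = (C−B)/|BC| = (0.4743,-0.8804); ey = (0.8804,0.4743)
θ=23°: P = B + 1.22·ex + -0.99·ey = (3.3891,0.0193)
θ=99°: B = A + 4.00·(cos99°, sin99°) = (-0.6257, 3.9508)
θ=99°: |BD| = 9.4875
θ=99°: circle(B,6.00) ∩ circle(D,4.00): a=5.7978, h=1.5447
θ=99°:   candidates: C₊=(5.2887,2.9409) cross=14.655; C₋=(4.0022,0.1321) cross=-14.655
θ=99°:   branch - wants cross < 0 → take C=(4.0022,0.1321) (cross=-14.655)
θ=99°: ex = (C−B)/|BC| = (0.7713,-0.6364); ey = (0.6364,0.7713)
θ=99°: P = B + 1.22·ex + -0.99·ey = (-0.3148,2.4107)
θ=266°: B = A + 4.00·(cos266°, sin266°) = (-0.2790, -3.9903)
θ=266°: |BD| = 9.1905
θ=266°: circle(B,6.00) ∩ circle(D,4.00): a=5.6833, h=1.9235
θ=266°:   candidates: C₊=(4.0055,0.2101) cross=17.678; C₋=(5.6758,-3.2555) cross=-17.678
θ=266°:   branch - wants cross < 0 → take C=(5.6758,-3.2555) (cross=-17.678)
θ=266°: ex = (C−B)/|BC| = (0.9925,0.1225); ey = (-0.1225,0.9925)
θ=266°: P = B + 1.22·ex + -0.99·ey = (1.0530,-4.8234)

θ=9°: 3.97 -0.95
θ=23°: 3.39 0.02
θ=99°: -0.31 2.41
θ=266°: 1.05 -4.82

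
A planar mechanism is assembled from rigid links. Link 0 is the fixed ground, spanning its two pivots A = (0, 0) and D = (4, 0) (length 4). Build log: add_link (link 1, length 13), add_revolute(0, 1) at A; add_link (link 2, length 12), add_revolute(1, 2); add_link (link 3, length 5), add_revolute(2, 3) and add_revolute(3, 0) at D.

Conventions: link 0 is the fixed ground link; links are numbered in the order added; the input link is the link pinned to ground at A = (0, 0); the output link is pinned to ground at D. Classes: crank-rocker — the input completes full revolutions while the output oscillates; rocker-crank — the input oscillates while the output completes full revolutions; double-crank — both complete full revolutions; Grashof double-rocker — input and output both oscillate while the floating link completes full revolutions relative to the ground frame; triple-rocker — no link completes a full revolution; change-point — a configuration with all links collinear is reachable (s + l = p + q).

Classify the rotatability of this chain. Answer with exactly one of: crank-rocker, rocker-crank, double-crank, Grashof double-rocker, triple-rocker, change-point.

lengths: ground=4, input=13, coupler=12, output=5
sorted: s=4 (shortest), l=13 (longest), p+q=17
s + l = 17 vs p + q = 17
s + l = p + q → change-point (collinear configuration reachable)

change-point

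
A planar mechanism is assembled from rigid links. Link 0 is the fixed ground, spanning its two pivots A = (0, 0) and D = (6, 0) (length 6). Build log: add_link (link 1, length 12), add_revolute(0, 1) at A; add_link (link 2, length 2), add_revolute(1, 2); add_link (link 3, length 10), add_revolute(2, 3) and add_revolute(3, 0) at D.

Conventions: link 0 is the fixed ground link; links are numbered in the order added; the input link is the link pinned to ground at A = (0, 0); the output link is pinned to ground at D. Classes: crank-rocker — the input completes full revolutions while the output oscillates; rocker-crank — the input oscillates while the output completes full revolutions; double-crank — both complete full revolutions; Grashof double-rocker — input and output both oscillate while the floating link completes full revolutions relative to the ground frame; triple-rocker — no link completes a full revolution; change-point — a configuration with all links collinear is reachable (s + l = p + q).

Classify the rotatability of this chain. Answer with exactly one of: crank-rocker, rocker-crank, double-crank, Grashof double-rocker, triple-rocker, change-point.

lengths: ground=6, input=12, coupler=2, output=10
sorted: s=2 (shortest), l=12 (longest), p+q=16
s + l = 14 vs p + q = 16
s + l < p + q (Grashof) with shortest = coupler link → Grashof double-rocker

Grashof double-rocker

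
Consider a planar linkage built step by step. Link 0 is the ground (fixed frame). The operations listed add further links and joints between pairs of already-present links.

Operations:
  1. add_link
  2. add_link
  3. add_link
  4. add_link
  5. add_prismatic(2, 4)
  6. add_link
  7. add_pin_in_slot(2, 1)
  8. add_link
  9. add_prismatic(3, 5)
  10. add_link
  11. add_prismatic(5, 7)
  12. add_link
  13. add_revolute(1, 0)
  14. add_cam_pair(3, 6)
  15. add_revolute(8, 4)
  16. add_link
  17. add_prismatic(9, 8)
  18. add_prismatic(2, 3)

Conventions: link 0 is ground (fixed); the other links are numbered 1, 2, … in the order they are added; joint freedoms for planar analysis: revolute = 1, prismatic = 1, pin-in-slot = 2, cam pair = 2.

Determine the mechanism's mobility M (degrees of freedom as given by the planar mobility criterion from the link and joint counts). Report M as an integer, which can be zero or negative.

L=1 J1=0 J2=0
add link → L=2 J1=0 J2=0
add link → L=3 J1=0 J2=0
add link → L=4 J1=0 J2=0
add link → L=5 J1=0 J2=0
P@2,4 dof=1 J1 → L=5 J1=1 J2=0
add link → L=6 J1=1 J2=0
PS@2,1 dof=2 J2 → L=6 J1=1 J2=1
add link → L=7 J1=1 J2=1
P@3,5 dof=1 J1 → L=7 J1=2 J2=1
add link → L=8 J1=2 J2=1
P@5,7 dof=1 J1 → L=8 J1=3 J2=1
add link → L=9 J1=3 J2=1
R@1,0 dof=1 J1 → L=9 J1=4 J2=1
C@3,6 dof=2 J2 → L=9 J1=4 J2=2
R@8,4 dof=1 J1 → L=9 J1=5 J2=2
add link → L=10 J1=5 J2=2
P@9,8 dof=1 J1 → L=10 J1=6 J2=2
P@2,3 dof=1 J1 → L=10 J1=7 J2=2
M=3(L−1)−2J1−J2=3·9−2·7−2=11

M = 11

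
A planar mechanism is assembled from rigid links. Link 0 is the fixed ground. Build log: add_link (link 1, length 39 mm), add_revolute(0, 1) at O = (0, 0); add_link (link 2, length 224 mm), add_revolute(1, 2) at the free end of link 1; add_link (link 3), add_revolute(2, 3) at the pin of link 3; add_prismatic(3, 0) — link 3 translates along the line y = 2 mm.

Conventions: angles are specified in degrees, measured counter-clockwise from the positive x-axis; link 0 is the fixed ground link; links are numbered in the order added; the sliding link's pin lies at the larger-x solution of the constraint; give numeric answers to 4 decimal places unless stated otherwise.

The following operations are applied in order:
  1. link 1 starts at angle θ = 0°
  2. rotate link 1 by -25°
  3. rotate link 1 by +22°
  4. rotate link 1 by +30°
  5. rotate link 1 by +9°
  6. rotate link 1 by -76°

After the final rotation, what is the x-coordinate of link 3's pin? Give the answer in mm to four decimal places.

geometry: r = 39 mm, L = 224 mm, e = 2 mm; θ starts at 0°
rotate link 1 by -25°: θ ← 0° -25° = -25°
rotate link 1 by +22°: θ ← -25° +22° = -3°
rotate link 1 by +30°: θ ← -3° +30° = 27°
rotate link 1 by +9°: θ ← 27° +9° = 36°
rotate link 1 by -76°: θ ← 36° -76° = -40°
crank pin P = (r cos θ, r sin θ) = (29.875733, -25.068717)
h = r sin θ − e = -25.068717 − 2 = -27.068717
x = r cos θ + √(L² − h²) = 29.875733 + 222.358460 = 252.234193

252.2342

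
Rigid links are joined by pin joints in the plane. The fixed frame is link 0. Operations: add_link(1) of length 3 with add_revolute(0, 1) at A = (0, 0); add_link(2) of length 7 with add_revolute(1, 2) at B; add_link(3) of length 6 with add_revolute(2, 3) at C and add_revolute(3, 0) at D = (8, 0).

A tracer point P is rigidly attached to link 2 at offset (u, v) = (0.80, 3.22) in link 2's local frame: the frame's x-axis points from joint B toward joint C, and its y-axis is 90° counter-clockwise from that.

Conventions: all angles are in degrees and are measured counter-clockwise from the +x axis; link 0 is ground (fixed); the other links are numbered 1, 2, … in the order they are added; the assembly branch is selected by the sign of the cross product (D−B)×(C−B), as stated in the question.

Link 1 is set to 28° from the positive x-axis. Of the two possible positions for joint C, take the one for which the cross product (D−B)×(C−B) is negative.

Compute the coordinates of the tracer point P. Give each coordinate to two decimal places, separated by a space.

A=(0,0), D=(8.00,0)
B = A + 3.00·(cos28°, sin28°) = (2.6488, 1.4084)
|BD| = 5.5334
circle(B,7.00) ∩ circle(D,6.00): a=3.9414, h=5.7849
  candidates: C₊=(7.9329,5.9996) cross=32.010; C₋=(4.9880,-5.1892) cross=-32.010
  branch - wants cross < 0 → take C=(4.9880,-5.1892) (cross=-32.010)
ex = (C−B)/|BC| = (0.3342,-0.9425); ey = (0.9425,0.3342)
P = B + 0.80·ex + 3.22·ey = (5.9511,1.7304)

5.95 1.73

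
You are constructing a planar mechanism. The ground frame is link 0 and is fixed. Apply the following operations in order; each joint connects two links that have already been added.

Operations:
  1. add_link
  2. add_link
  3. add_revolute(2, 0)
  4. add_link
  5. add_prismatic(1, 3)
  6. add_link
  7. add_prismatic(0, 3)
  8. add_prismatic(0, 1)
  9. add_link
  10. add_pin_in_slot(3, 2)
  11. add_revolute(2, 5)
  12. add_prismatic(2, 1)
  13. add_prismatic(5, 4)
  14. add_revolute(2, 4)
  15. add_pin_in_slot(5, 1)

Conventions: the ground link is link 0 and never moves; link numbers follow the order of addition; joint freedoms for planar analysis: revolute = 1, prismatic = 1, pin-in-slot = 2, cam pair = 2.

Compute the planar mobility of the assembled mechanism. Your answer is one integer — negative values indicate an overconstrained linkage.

L=1 J1=0 J2=0
add link → L=2 J1=0 J2=0
add link → L=3 J1=0 J2=0
R@2,0 dof=1 J1 → L=3 J1=1 J2=0
add link → L=4 J1=1 J2=0
P@1,3 dof=1 J1 → L=4 J1=2 J2=0
add link → L=5 J1=2 J2=0
P@0,3 dof=1 J1 → L=5 J1=3 J2=0
P@0,1 dof=1 J1 → L=5 J1=4 J2=0
add link → L=6 J1=4 J2=0
PS@3,2 dof=2 J2 → L=6 J1=4 J2=1
R@2,5 dof=1 J1 → L=6 J1=5 J2=1
P@2,1 dof=1 J1 → L=6 J1=6 J2=1
P@5,4 dof=1 J1 → L=6 J1=7 J2=1
R@2,4 dof=1 J1 → L=6 J1=8 J2=1
PS@5,1 dof=2 J2 → L=6 J1=8 J2=2
M=3(L−1)−2J1−J2=3·5−2·8−2=-3

M = -3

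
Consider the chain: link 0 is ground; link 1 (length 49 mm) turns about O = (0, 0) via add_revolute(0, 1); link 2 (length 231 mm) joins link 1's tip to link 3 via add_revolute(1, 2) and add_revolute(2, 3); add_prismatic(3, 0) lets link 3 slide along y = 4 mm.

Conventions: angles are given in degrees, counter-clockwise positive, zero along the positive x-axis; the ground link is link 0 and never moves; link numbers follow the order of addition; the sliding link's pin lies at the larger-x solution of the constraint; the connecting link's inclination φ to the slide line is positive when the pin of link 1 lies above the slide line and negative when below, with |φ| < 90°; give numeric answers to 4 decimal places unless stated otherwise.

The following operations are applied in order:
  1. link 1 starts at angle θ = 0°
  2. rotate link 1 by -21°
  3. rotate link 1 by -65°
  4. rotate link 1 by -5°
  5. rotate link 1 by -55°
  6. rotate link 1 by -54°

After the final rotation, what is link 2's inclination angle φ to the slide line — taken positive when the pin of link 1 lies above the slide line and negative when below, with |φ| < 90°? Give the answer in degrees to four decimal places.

geometry: r = 49 mm, L = 231 mm, e = 4 mm; θ starts at 0°
rotate link 1 by -21°: θ ← 0° -21° = -21°
rotate link 1 by -65°: θ ← -21° -65° = -86°
rotate link 1 by -5°: θ ← -86° -5° = -91°
rotate link 1 by -55°: θ ← -91° -55° = -146°
rotate link 1 by -54°: θ ← -146° -54° = -200°
h = r sin θ − e = 16.758987 − 4 = 12.758987
sin φ = h / L = 12.758987 / 231 = 0.05523371
φ = arcsin(0.05523371) = 3.166270°

3.1663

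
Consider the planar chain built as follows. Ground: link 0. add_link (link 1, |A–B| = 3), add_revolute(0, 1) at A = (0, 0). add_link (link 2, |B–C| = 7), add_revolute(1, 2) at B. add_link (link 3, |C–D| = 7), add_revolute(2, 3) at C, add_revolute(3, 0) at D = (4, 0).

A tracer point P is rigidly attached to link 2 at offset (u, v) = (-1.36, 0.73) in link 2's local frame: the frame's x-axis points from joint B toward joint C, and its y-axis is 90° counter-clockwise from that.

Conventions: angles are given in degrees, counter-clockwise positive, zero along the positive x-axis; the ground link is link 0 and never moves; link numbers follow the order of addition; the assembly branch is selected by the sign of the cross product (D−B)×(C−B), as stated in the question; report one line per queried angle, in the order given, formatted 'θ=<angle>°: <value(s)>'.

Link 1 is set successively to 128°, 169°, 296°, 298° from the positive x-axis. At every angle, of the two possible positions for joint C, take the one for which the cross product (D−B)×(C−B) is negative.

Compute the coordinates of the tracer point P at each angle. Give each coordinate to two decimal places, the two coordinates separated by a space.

A=(0,0), D=(4.00,0)
θ=128°: B = A + 3.00·(cos128°, sin128°) = (-1.8470, 2.3640)
θ=128°: |BD| = 6.3068
θ=128°: circle(B,7.00) ∩ circle(D,7.00): a=3.1534, h=6.2495
θ=128°:   candidates: C₊=(3.4191,6.9759) cross=39.414; C₋=(-1.2660,-4.6118) cross=-39.414
θ=128°:   branch - wants cross < 0 → take C=(-1.2660,-4.6118) (cross=-39.414)
θ=128°: ex = (C−B)/|BC| = (0.0830,-0.9966); ey = (0.9966,0.0830)
θ=128°: P = B + -1.36·ex + 0.73·ey = (-1.2324,3.7799)
θ=169°: B = A + 3.00·(cos169°, sin169°) = (-2.9449, 0.5724)
θ=169°: |BD| = 6.9684
θ=169°: circle(B,7.00) ∩ circle(D,7.00): a=3.4842, h=6.0713
θ=169°:   candidates: C₊=(1.0263,6.3370) cross=42.307; C₋=(0.0288,-5.7645) cross=-42.307
θ=169°:   branch - wants cross < 0 → take C=(0.0288,-5.7645) (cross=-42.307)
θ=169°: ex = (C−B)/|BC| = (0.4248,-0.9053); ey = (0.9053,0.4248)
θ=169°: P = B + -1.36·ex + 0.73·ey = (-2.8618,2.1137)
θ=296°: B = A + 3.00·(cos296°, sin296°) = (1.3151, -2.6964)
θ=296°: |BD| = 3.8051
θ=296°: circle(B,7.00) ∩ circle(D,7.00): a=1.9026, h=6.7365
θ=296°:   candidates: C₊=(-2.1160,3.4050) cross=25.633; C₋=(7.4311,-6.1014) cross=-25.633
θ=296°:   branch - wants cross < 0 → take C=(7.4311,-6.1014) (cross=-25.633)
θ=296°: ex = (C−B)/|BC| = (0.8737,-0.4864); ey = (0.4864,0.8737)
θ=296°: P = B + -1.36·ex + 0.73·ey = (0.4820,-1.3970)
θ=298°: B = A + 3.00·(cos298°, sin298°) = (1.4084, -2.6488)
θ=298°: |BD| = 3.7058
θ=298°: circle(B,7.00) ∩ circle(D,7.00): a=1.8529, h=6.7503
θ=298°:   candidates: C₊=(-2.1209,3.3963) cross=25.015; C₋=(7.5293,-6.0452) cross=-25.015
θ=298°:   branch - wants cross < 0 → take C=(7.5293,-6.0452) (cross=-25.015)
θ=298°: ex = (C−B)/|BC| = (0.8744,-0.4852); ey = (0.4852,0.8744)
θ=298°: P = B + -1.36·ex + 0.73·ey = (0.5734,-1.3507)

θ=128°: -1.23 3.78
θ=169°: -2.86 2.11
θ=296°: 0.48 -1.40
θ=298°: 0.57 -1.35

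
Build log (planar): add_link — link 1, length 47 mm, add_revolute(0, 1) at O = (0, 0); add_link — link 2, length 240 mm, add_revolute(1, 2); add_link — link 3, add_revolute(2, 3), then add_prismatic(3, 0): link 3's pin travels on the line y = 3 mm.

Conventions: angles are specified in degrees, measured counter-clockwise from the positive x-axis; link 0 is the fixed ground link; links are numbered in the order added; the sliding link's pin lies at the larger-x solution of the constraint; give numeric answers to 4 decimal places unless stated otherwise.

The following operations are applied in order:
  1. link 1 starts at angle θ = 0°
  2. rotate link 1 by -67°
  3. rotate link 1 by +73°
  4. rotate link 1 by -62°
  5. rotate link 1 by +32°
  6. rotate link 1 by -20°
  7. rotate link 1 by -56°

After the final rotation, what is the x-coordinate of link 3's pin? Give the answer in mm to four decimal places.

geometry: r = 47 mm, L = 240 mm, e = 3 mm; θ starts at 0°
rotate link 1 by -67°: θ ← 0° -67° = -67°
rotate link 1 by +73°: θ ← -67° +73° = 6°
rotate link 1 by -62°: θ ← 6° -62° = -56°
rotate link 1 by +32°: θ ← -56° +32° = -24°
rotate link 1 by -20°: θ ← -24° -20° = -44°
rotate link 1 by -56°: θ ← -44° -56° = -100°
crank pin P = (r cos θ, r sin θ) = (-8.161464, -46.285964)
h = r sin θ − e = -46.285964 − 3 = -49.285964
x = r cos θ + √(L² − h²) = -8.161464 + 234.884852 = 226.723388

226.7234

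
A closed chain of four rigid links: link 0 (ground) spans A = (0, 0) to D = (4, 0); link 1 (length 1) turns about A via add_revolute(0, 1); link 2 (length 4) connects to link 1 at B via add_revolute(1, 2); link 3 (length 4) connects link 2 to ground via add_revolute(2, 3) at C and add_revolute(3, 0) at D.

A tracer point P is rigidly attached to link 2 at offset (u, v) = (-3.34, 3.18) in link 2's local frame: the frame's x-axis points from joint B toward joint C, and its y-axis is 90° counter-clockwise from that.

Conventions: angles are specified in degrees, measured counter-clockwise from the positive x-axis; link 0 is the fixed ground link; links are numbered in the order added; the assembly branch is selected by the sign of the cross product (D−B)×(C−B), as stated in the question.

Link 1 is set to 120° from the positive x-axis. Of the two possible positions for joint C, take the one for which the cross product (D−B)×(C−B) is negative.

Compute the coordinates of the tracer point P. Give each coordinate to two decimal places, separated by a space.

A=(0,0), D=(4.00,0)
B = A + 1.00·(cos120°, sin120°) = (-0.5000, 0.8660)
|BD| = 4.5826
circle(B,4.00) ∩ circle(D,4.00): a=2.2913, h=3.2787
  candidates: C₊=(2.3696,3.6527) cross=15.025; C₋=(1.1304,-2.7866) cross=-15.025
  branch - wants cross < 0 → take C=(1.1304,-2.7866) (cross=-15.025)
ex = (C−B)/|BC| = (0.4076,-0.9132); ey = (0.9132,0.4076)
P = B + -3.34·ex + 3.18·ey = (1.0425,5.2121)

1.04 5.21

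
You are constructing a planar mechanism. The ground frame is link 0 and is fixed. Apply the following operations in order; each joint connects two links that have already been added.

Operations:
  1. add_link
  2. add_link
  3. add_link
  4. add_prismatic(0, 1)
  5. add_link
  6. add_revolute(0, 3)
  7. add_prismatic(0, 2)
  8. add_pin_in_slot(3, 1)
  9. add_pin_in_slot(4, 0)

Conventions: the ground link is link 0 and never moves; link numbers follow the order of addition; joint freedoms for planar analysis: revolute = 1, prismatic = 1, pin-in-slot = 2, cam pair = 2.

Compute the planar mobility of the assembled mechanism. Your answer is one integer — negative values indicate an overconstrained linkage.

L=1 J1=0 J2=0
add link → L=2 J1=0 J2=0
add link → L=3 J1=0 J2=0
add link → L=4 J1=0 J2=0
P@0,1 dof=1 J1 → L=4 J1=1 J2=0
add link → L=5 J1=1 J2=0
R@0,3 dof=1 J1 → L=5 J1=2 J2=0
P@0,2 dof=1 J1 → L=5 J1=3 J2=0
PS@3,1 dof=2 J2 → L=5 J1=3 J2=1
PS@4,0 dof=2 J2 → L=5 J1=3 J2=2
M=3(L−1)−2J1−J2=3·4−2·3−2=4

M = 4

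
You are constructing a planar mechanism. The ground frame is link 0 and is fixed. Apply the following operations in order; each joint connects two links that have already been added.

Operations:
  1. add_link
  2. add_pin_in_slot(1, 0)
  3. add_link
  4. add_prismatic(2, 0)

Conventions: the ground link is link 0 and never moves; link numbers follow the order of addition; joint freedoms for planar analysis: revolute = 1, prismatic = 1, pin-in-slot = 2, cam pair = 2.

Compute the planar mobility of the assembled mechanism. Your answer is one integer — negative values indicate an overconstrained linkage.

(L,J1,J2)=(1,0,0); link0 fixed
link1: (2,0,0)
PS 1-0 [J2]: (2,0,1)
link2: (3,0,1)
P 2-0 [J1]: (3,1,1)
Grübler: 3·2 − 2·1 − 1 = 3

M = 3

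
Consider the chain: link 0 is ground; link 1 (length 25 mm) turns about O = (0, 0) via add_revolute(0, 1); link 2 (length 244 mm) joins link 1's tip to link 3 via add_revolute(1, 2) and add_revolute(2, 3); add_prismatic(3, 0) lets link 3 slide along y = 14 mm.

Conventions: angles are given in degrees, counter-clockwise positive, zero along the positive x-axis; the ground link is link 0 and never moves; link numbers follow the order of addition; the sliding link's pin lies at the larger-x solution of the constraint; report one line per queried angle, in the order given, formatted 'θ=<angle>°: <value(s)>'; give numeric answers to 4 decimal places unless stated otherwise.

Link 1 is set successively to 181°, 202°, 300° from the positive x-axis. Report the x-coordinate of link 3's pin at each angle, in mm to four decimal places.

geometry: r = 25 mm, L = 244 mm, e = 14 mm
θ=181°: crank pin P = (r cos θ, r sin θ) = (-24.996192, -0.436310)
θ=181°: h = r sin θ − e = -0.436310 − 14 = -14.436310
θ=181°: x = r cos θ + √(L² − h²) = -24.996192 + 243.572562 = 218.576370
θ=202°: crank pin P = (r cos θ, r sin θ) = (-23.179596, -9.365165)
θ=202°: h = r sin θ − e = -9.365165 − 14 = -23.365165
θ=202°: x = r cos θ + √(L² − h²) = -23.179596 + 242.878713 = 219.699116
θ=300°: crank pin P = (r cos θ, r sin θ) = (12.500000, -21.650635)
θ=300°: h = r sin θ − e = -21.650635 − 14 = -35.650635
θ=300°: x = r cos θ + √(L² − h²) = 12.500000 + 241.381508 = 253.881508

θ=181°: 218.5764
θ=202°: 219.6991
θ=300°: 253.8815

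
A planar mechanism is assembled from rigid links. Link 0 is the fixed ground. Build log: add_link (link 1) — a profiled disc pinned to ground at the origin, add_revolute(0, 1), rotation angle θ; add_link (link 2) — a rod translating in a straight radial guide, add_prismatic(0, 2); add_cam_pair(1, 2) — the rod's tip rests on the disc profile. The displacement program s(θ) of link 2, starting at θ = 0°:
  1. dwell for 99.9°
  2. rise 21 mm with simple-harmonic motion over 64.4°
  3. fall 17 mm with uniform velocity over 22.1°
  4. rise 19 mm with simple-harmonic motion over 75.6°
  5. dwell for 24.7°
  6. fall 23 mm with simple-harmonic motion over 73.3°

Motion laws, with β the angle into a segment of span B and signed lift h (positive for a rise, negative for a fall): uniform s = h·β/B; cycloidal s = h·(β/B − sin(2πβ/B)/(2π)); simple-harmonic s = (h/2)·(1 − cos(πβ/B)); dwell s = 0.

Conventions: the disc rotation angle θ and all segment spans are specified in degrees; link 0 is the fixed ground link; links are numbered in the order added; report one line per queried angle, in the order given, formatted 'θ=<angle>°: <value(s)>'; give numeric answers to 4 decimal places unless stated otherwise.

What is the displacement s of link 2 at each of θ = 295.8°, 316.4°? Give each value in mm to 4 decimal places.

seg 1 [0°–99.9°] dwell: s stays 0.0000
seg 2 [99.9°–164.3°] simple-harmonic, h=21: full span → s += 21 → s = 21.0000
seg 3 [164.3°–186.4°] uniform, h=-17: full span → s += -17 → s = 4.0000
seg 4 [186.4°–262°] simple-harmonic, h=19: full span → s += 19 → s = 23.0000
seg 5 [262°–286.7°] dwell: s stays 23.0000
seg 6 [286.7°–360°] simple-harmonic, h=-23: θ=295.8° here. β=9.1, B=73.3. -23/2·(1 − cos(π·0.1241)) = -0.8636 → s = 22.1364
seg 6 [286.7°–360°] simple-harmonic, h=-23: θ=316.4° here. β=29.7, B=73.3. -23/2·(1 − cos(π·0.4052)) = -8.1249 → s = 14.8751

θ=295.8°: 22.1364
θ=316.4°: 14.8751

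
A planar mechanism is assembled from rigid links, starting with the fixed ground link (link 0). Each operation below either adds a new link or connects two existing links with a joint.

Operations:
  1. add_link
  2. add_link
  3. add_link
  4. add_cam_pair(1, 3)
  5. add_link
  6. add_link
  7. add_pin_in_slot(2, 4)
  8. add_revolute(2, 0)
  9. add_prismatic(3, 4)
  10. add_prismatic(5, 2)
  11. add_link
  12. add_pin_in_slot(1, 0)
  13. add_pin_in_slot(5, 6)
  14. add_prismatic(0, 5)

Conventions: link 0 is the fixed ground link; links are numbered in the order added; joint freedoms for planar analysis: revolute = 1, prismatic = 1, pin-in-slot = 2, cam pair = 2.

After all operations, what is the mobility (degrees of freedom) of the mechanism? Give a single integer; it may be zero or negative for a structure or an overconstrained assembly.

ground; <1,0,0>
#1 <2,0,0>
#2 <3,0,0>
#3 <4,0,0>
C:1↔3 J2 <4,0,1>
#4 <5,0,1>
#5 <6,0,1>
PS:2↔4 J2 <6,0,2>
R:2↔0 J1 <6,1,2>
P:3↔4 J1 <6,2,2>
P:5↔2 J1 <6,3,2>
#6 <7,3,2>
PS:1↔0 J2 <7,3,3>
PS:5↔6 J2 <7,3,4>
P:0↔5 J1 <7,4,4>
3×6 − 2×4 − 1×4 = 6

M = 6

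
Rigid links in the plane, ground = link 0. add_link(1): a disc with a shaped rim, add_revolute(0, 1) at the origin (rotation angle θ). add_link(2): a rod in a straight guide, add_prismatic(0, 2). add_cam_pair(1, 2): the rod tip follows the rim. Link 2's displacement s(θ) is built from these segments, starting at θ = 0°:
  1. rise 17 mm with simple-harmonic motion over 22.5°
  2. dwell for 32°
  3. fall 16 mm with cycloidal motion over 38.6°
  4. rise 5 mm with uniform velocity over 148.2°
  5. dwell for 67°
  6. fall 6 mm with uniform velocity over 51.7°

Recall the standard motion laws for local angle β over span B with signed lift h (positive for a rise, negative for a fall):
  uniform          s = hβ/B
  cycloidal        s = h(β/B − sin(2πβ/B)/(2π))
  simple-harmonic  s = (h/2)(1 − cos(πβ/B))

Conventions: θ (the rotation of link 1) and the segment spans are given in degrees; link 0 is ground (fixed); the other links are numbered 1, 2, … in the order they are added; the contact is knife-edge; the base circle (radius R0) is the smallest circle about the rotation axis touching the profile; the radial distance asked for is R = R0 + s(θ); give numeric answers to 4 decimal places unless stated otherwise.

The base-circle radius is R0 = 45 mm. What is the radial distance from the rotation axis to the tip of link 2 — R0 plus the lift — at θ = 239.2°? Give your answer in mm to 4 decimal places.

segment 1 (0° to 22.5°, simple-harmonic, h = 17) is passed completely: s = 0.0000 + (17) = 17.0000
segment 2 (22.5° to 54.5°, dwell): s unchanged at 17.0000
segment 3 (54.5° to 93.1°, cycloidal, h = -16) is passed completely: s = 17.0000 + (-16) = 1.0000
θ = 239.2° falls in segment 4 (93.1° to 241.3°, uniform, h = 5): β = 239.2 − 93.1 = 146.1°, B = 148.2°; Δs = 5·146.1/148.2 = 4.9291; s = 1.0000 + 4.9291 = 5.9291
R = R0 + s = 45 + 5.9291 = 50.9291

50.9291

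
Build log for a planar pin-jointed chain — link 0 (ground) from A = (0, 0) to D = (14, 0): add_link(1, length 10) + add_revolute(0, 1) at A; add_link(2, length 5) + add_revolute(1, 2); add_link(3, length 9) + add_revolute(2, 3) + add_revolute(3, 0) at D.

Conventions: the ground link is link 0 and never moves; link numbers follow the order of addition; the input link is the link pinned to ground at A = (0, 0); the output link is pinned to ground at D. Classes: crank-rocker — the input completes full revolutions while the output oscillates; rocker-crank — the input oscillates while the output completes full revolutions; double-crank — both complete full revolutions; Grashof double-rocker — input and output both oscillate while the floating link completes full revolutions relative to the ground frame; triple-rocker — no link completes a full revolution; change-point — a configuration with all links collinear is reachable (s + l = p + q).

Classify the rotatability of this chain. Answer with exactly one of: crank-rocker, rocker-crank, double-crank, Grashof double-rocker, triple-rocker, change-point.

lengths: ground=14, input=10, coupler=5, output=9
sorted: s=5 (shortest), l=14 (longest), p+q=19
s + l = 19 vs p + q = 19
s + l = p + q → change-point (collinear configuration reachable)

change-point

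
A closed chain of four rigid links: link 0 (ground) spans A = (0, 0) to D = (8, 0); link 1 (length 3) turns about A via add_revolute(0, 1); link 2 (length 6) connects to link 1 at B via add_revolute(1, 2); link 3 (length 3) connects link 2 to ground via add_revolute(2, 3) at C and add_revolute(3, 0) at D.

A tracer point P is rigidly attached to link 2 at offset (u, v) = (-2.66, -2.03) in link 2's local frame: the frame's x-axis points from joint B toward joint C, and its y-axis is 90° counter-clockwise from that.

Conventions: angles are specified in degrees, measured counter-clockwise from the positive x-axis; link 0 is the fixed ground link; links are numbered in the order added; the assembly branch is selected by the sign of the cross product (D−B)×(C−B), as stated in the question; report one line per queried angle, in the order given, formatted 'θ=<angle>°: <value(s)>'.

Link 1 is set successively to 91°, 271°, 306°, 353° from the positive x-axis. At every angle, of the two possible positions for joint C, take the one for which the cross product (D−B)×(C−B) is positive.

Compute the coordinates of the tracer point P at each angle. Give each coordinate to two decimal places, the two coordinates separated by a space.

A=(0,0), D=(8.00,0)
θ=91°: B = A + 3.00·(cos91°, sin91°) = (-0.0524, 2.9995)
θ=91°: |BD| = 8.5929
θ=91°: circle(B,6.00) ∩ circle(D,3.00): a=5.8675, h=1.2539
θ=91°:   candidates: C₊=(5.8838,2.1264) cross=10.775; C₋=(5.0084,-0.2237) cross=-10.775
θ=91°:   branch + wants cross > 0 → take C=(5.8838,2.1264) (cross=10.775)
θ=91°: ex = (C−B)/|BC| = (0.9894,-0.1455); ey = (0.1455,0.9894)
θ=91°: P = B + -2.66·ex + -2.03·ey = (-2.9795,1.3782)
θ=271°: B = A + 3.00·(cos271°, sin271°) = (0.0524, -2.9995)
θ=271°: |BD| = 8.4948
θ=271°: circle(B,6.00) ∩ circle(D,3.00): a=5.8366, h=1.3906
θ=271°:   candidates: C₊=(5.0220,0.3624) cross=11.813; C₋=(6.0040,-2.2397) cross=-11.813
θ=271°:   branch + wants cross > 0 → take C=(5.0220,0.3624) (cross=11.813)
θ=271°: ex = (C−B)/|BC| = (0.8283,0.5603); ey = (-0.5603,0.8283)
θ=271°: P = B + -2.66·ex + -2.03·ey = (-1.0134,-6.1714)
θ=306°: B = A + 3.00·(cos306°, sin306°) = (1.7634, -2.4271)
θ=306°: |BD| = 6.6923
θ=306°: circle(B,6.00) ∩ circle(D,3.00): a=5.3634, h=2.6896
θ=306°:   candidates: C₊=(5.7862,2.0246) cross=18.000; C₋=(7.7370,-2.9885) cross=-18.000
θ=306°:   branch + wants cross > 0 → take C=(5.7862,2.0246) (cross=18.000)
θ=306°: ex = (C−B)/|BC| = (0.6705,0.7419); ey = (-0.7419,0.6705)
θ=306°: P = B + -2.66·ex + -2.03·ey = (1.4860,-5.7617)
θ=353°: B = A + 3.00·(cos353°, sin353°) = (2.9776, -0.3656)
θ=353°: |BD| = 5.0357
θ=353°: circle(B,6.00) ∩ circle(D,3.00): a=5.1987, h=2.9956
θ=353°:   candidates: C₊=(7.9451,2.9995) cross=15.085; C₋=(8.3801,-2.9758) cross=-15.085
θ=353°:   branch + wants cross > 0 → take C=(7.9451,2.9995) (cross=15.085)
θ=353°: ex = (C−B)/|BC| = (0.8279,0.5609); ey = (-0.5609,0.8279)
θ=353°: P = B + -2.66·ex + -2.03·ey = (1.9139,-3.5381)

θ=91°: -2.98 1.38
θ=271°: -1.01 -6.17
θ=306°: 1.49 -5.76
θ=353°: 1.91 -3.54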